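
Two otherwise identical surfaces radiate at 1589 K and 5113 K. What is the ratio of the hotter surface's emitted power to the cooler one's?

ratio ≈ 107

P ∝ T⁴, so the ratio is (5113/1589)⁴ = (3.218)⁴ = 107.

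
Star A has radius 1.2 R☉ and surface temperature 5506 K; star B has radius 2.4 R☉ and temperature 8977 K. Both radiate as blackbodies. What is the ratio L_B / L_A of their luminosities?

L_B/L_A ≈ 28.3

L = 4πR²σT⁴ ∝ R²T⁴, so L_B/L_A = (2.4/1.2)² × (8977/5506)⁴ = 4.00 × 7.07 = 28.3.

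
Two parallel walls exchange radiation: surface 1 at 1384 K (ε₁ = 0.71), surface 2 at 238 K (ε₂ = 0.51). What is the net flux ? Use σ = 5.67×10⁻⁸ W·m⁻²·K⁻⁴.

q ≈ 87700 W/m²

For two large parallel gray plates, q = σ(T₁⁴ − T₂⁴) / (1/ε₁ + 1/ε₂ − 1).
1/ε₁ + 1/ε₂ − 1 = 1/0.71 + 1/0.51 − 1 = 2.369.
T₁⁴ − T₂⁴ = 3.67×10^12 − 3.21×10^9 = 3.67×10^12 K⁴.
q = 5.67×10⁻⁸ × 3.67×10^12 / 2.369 = 87700 W/m².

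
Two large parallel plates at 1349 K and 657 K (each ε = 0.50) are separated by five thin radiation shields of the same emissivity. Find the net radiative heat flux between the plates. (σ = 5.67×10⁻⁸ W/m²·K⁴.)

Each of the 6 gaps contributes resistance (2/ε − 1) = 2/0.50 − 1 = 3.000; total = 18.00.
q = σ(T₁⁴ − T₂⁴) / 18.00 = 5.67×10⁻⁸ × 3.13×10^12 / 18.00 = 9840 W/m².

q ≈ 9840 W/m²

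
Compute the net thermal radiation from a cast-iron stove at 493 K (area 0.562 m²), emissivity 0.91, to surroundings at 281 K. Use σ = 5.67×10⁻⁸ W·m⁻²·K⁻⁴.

Q ≈ 1530 W

Q = εσA(T⁴ − T_s⁴). T⁴ − T_s⁴ = (493)⁴ − (281)⁴ = 5.91×10^10 − 6.23×10^9 = 5.28×10^10 K⁴.
Q = 0.91 × 5.67×10⁻⁸ × 0.562 × 5.28×10^10 = 1530 W.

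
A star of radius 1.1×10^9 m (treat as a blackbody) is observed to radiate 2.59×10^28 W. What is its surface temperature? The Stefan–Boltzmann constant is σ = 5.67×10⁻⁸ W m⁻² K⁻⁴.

T ≈ 13200 K

A = 4πr² = 4π × (1.1×10^9)² = 1.52×10^19 m².
From P = σAT⁴, T = (P / σA)^(1/4) = (2.59×10^28 / (5.67×10⁻⁸ × 1.52×10^19))^(1/4).
T = (3.00×10^16)^(1/4) = 13200 K.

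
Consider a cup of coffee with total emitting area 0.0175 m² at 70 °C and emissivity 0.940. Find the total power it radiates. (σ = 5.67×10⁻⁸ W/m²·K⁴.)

P ≈ 12.9 W

70 °C = 343 K.
Stefan–Boltzmann: P = εσAT⁴ = 0.940 × 5.67×10⁻⁸ × 0.0175 × (343)⁴ = 0.940 × 5.67×10⁻⁸ × 0.0175 × 1.38×10^10.
P = 12.9 W.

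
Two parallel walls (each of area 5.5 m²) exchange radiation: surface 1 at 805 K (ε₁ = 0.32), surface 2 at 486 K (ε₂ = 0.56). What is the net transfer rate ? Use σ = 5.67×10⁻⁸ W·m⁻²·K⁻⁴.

For two large parallel gray plates, q = σ(T₁⁴ − T₂⁴) / (1/ε₁ + 1/ε₂ − 1).
1/ε₁ + 1/ε₂ − 1 = 1/0.32 + 1/0.56 − 1 = 3.911.
T₁⁴ − T₂⁴ = 4.20×10^11 − 5.58×10^10 = 3.64×10^11 K⁴.
q = 5.67×10⁻⁸ × 3.64×10^11 / 3.911 = 5280 W/m².
Q = q·A = 5280 × 5.5 = 29000 W.

Q ≈ 29000 W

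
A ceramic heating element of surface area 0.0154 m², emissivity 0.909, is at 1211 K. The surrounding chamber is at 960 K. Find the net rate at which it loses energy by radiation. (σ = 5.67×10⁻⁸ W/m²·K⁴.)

Q = εσA(T⁴ − T_s⁴). T⁴ − T_s⁴ = (1211)⁴ − (960)⁴ = 2.15×10^12 − 8.49×10^11 = 1.30×10^12 K⁴.
Q = 0.909 × 5.67×10⁻⁸ × 0.0154 × 1.30×10^12 = 1030 W.

Q ≈ 1030 W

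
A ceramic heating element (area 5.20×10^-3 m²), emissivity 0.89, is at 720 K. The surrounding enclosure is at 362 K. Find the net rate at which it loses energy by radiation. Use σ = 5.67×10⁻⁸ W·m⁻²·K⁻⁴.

Q = εσA(T⁴ − T_s⁴). T⁴ − T_s⁴ = (720)⁴ − (362)⁴ = 2.69×10^11 − 1.72×10^10 = 2.52×10^11 K⁴.
Q = 0.89 × 5.67×10⁻⁸ × 5.20×10^-3 × 2.52×10^11 = 66.0 W.

Q ≈ 66.0 W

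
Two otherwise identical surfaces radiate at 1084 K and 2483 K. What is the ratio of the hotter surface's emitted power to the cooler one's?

P ∝ T⁴, so the ratio is (2483/1084)⁴ = (2.291)⁴ = 27.5.

ratio ≈ 27.5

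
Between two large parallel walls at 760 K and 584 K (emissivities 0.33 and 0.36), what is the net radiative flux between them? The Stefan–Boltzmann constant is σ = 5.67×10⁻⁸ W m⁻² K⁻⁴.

q ≈ 2560 W/m²

For two large parallel gray plates, q = σ(T₁⁴ − T₂⁴) / (1/ε₁ + 1/ε₂ − 1).
1/ε₁ + 1/ε₂ − 1 = 1/0.33 + 1/0.36 − 1 = 4.808.
T₁⁴ − T₂⁴ = 3.34×10^11 − 1.16×10^11 = 2.17×10^11 K⁴.
q = 5.67×10⁻⁸ × 2.17×10^11 / 4.808 = 2560 W/m².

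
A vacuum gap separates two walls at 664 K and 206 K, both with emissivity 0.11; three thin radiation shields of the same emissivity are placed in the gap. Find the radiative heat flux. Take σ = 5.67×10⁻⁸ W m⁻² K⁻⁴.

q ≈ 159 W/m²

Each of the 4 gaps contributes resistance (2/ε − 1) = 2/0.11 − 1 = 17.18; total = 68.73.
q = σ(T₁⁴ − T₂⁴) / 68.73 = 5.67×10⁻⁸ × 1.93×10^11 / 68.73 = 159 W/m².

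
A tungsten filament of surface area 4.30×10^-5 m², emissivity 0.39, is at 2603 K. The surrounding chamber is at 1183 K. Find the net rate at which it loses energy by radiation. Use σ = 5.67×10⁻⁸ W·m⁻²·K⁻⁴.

Q ≈ 41.8 W

Q = εσA(T⁴ − T_s⁴). T⁴ − T_s⁴ = (2603)⁴ − (1183)⁴ = 4.59×10^13 − 1.96×10^12 = 4.40×10^13 K⁴.
Q = 0.39 × 5.67×10⁻⁸ × 4.30×10^-5 × 4.40×10^13 = 41.8 W.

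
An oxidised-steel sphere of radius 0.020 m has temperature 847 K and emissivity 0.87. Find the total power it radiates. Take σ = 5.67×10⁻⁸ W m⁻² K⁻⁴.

P ≈ 128 W

A = 4πr² = 4π × (0.020)² = 5.03×10^-3 m².
Stefan–Boltzmann: P = εσAT⁴ = 0.87 × 5.67×10⁻⁸ × 5.03×10^-3 × (847)⁴ = 0.87 × 5.67×10⁻⁸ × 5.03×10^-3 × 5.15×10^11.
P = 128 W.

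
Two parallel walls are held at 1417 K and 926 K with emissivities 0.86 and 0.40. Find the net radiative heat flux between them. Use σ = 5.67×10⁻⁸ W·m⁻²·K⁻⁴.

For two large parallel gray plates, q = σ(T₁⁴ − T₂⁴) / (1/ε₁ + 1/ε₂ − 1).
1/ε₁ + 1/ε₂ − 1 = 1/0.86 + 1/0.40 − 1 = 2.663.
T₁⁴ − T₂⁴ = 4.03×10^12 − 7.35×10^11 = 3.30×10^12 K⁴.
q = 5.67×10⁻⁸ × 3.30×10^12 / 2.663 = 70200 W/m².

q ≈ 70200 W/m²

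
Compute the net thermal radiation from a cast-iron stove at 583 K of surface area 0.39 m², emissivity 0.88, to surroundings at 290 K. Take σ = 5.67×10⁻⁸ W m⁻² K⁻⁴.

Q ≈ 2110 W

Q = εσA(T⁴ − T_s⁴). T⁴ − T_s⁴ = (583)⁴ − (290)⁴ = 1.16×10^11 − 7.07×10^9 = 1.08×10^11 K⁴.
Q = 0.88 × 5.67×10⁻⁸ × 0.390 × 1.08×10^11 = 2110 W.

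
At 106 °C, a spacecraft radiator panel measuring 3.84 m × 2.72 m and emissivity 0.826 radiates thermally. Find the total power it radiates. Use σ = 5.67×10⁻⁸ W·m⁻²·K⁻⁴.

A = 3.84 × 2.72 = 10.4 m².
106 °C = 379 K.
Stefan–Boltzmann: P = εσAT⁴ = 0.826 × 5.67×10⁻⁸ × 10.4 × (379)⁴ = 0.826 × 5.67×10⁻⁸ × 10.4 × 2.06×10^10.
P = 10100 W.

P ≈ 10100 W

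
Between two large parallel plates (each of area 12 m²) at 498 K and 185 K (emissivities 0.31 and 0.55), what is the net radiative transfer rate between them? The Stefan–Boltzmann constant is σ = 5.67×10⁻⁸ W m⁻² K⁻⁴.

Q ≈ 10200 W

For two large parallel gray plates, q = σ(T₁⁴ − T₂⁴) / (1/ε₁ + 1/ε₂ − 1).
1/ε₁ + 1/ε₂ − 1 = 1/0.31 + 1/0.55 − 1 = 4.044.
T₁⁴ − T₂⁴ = 6.15×10^10 − 1.17×10^9 = 6.03×10^10 K⁴.
q = 5.67×10⁻⁸ × 6.03×10^10 / 4.044 = 846 W/m².
Q = q·A = 846 × 12 = 10200 W.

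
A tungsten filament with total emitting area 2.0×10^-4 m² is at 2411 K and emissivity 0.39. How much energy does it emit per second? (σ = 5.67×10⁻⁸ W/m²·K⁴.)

P = εσAT⁴ = 0.39 × 5.67×10⁻⁸ × 2.00×10^-4 × (2411)⁴ = 0.39 × 5.67×10⁻⁸ × 2.00×10^-4 × 3.38×10^13.
P = 149 W.

P ≈ 149 W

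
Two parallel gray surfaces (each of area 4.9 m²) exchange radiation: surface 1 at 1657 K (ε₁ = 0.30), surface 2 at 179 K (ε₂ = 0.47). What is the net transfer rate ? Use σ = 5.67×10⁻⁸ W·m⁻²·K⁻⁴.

Q ≈ 4.69×10^5 W

For two large parallel gray plates, q = σ(T₁⁴ − T₂⁴) / (1/ε₁ + 1/ε₂ − 1).
1/ε₁ + 1/ε₂ − 1 = 1/0.30 + 1/0.47 − 1 = 4.461.
T₁⁴ − T₂⁴ = 7.54×10^12 − 1.03×10^9 = 7.54×10^12 K⁴.
q = 5.67×10⁻⁸ × 7.54×10^12 / 4.461 = 95800 W/m².
Q = q·A = 95800 × 4.9 = 4.69×10^5 W.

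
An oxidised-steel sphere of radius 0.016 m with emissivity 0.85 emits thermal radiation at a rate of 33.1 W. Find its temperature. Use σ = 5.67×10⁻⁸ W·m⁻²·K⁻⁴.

A = 4πr² = 4π × (0.016)² = 3.22×10^-3 m².
From P = εσAT⁴, T = (P / εσA)^(1/4) = (33.1 / (0.85 × 5.67×10⁻⁸ × 3.22×10^-3))^(1/4).
T = (2.13×10^11)^(1/4) = 680 K.

T ≈ 680 K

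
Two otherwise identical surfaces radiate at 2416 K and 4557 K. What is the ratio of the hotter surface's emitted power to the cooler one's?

ratio ≈ 12.7

P ∝ T⁴, so the ratio is (4557/2416)⁴ = (1.886)⁴ = 12.7.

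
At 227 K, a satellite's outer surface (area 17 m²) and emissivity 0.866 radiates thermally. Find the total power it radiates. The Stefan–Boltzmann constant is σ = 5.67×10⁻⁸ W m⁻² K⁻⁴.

P = εσAT⁴ = 0.866 × 5.67×10⁻⁸ × 17.0 × (227)⁴ = 0.866 × 5.67×10⁻⁸ × 17.0 × 2.66×10^9.
P = 2220 W.

P ≈ 2220 W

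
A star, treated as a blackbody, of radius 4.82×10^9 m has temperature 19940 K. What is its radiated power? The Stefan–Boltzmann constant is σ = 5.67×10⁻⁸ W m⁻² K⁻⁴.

A = 4πr² = 4π × (4.82×10^9)² = 2.92×10^20 m².
P = σAT⁴ = 5.67×10⁻⁸ × 2.92×10^20 × (19940)⁴ = 5.67×10⁻⁸ × 2.92×10^20 × 1.58×10^17.
P = 2.62×10^30 W.

P ≈ 2.62×10^30 W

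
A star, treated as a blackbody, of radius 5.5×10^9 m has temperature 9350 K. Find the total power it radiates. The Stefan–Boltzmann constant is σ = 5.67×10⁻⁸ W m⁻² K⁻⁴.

A = 4πr² = 4π × (5.5×10^9)² = 3.80×10^20 m².
P = σAT⁴ = 5.67×10⁻⁸ × 3.80×10^20 × (9350)⁴ = 5.67×10⁻⁸ × 3.80×10^20 × 7.64×10^15.
P = 1.65×10^29 W.

P ≈ 1.65×10^29 W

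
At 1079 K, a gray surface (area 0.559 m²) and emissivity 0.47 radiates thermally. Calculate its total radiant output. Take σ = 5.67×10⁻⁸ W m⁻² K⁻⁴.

P = εσAT⁴ = 0.47 × 5.67×10⁻⁸ × 0.559 × (1079)⁴ = 0.47 × 5.67×10⁻⁸ × 0.559 × 1.36×10^12.
P = 20200 W.

P ≈ 20200 W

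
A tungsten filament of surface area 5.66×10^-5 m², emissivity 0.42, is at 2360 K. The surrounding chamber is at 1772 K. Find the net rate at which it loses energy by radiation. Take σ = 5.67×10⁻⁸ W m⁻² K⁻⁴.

Q = εσA(T⁴ − T_s⁴). T⁴ − T_s⁴ = (2360)⁴ − (1772)⁴ = 3.10×10^13 − 9.86×10^12 = 2.12×10^13 K⁴.
Q = 0.42 × 5.67×10⁻⁸ × 5.66×10^-5 × 2.12×10^13 = 28.5 W.

Q ≈ 28.5 W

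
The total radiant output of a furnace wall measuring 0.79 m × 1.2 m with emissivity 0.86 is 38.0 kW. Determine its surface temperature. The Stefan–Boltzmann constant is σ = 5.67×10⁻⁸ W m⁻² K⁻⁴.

T ≈ 952 K

A = 0.79 × 1.2 = 0.948 m².
From P = εσAT⁴, T = (P / εσA)^(1/4) = (38000 / (0.86 × 5.67×10⁻⁸ × 0.948))^(1/4).
T = (8.22×10^11)^(1/4) = 952 K.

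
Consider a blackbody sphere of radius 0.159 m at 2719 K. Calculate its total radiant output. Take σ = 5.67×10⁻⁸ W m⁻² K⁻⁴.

A = 4πr² = 4π × (0.159)² = 0.318 m².
P = σAT⁴ = 5.67×10⁻⁸ × 0.318 × (2719)⁴ = 5.67×10⁻⁸ × 0.318 × 5.47×10^13.
P = 9.85×10^5 W.

P ≈ 9.85×10^5 W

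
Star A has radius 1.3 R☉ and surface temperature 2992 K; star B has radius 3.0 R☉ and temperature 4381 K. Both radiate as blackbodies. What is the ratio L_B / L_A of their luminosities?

L_B/L_A ≈ 24.5

L = 4πR²σT⁴ ∝ R²T⁴, so L_B/L_A = (3.0/1.3)² × (4381/2992)⁴ = 5.33 × 4.60 = 24.5.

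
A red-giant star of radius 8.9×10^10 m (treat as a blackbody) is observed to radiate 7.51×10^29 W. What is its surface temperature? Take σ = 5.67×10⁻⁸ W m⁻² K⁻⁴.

A = 4πr² = 4π × (8.9×10^10)² = 9.95×10^22 m².
From P = σAT⁴, T = (P / σA)^(1/4) = (7.51×10^29 / (5.67×10⁻⁸ × 9.95×10^22))^(1/4).
T = (1.33×10^14)^(1/4) = 3400 K.

T ≈ 3400 K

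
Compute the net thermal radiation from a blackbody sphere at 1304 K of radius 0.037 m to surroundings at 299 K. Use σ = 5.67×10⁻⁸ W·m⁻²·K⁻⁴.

Q ≈ 2810 W

A = 4πr² = 4π × (0.037)² = 0.0172 m².
Q = σA(T⁴ − T_s⁴). T⁴ − T_s⁴ = (1304)⁴ − (299)⁴ = 2.89×10^12 − 7.99×10^9 = 2.88×10^12 K⁴.
Q = 5.67×10⁻⁸ × 0.0172 × 2.88×10^12 = 2810 W.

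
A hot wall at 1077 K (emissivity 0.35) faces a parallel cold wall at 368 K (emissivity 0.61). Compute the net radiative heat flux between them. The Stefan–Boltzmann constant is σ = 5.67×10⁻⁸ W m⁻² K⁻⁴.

For two large parallel gray plates, q = σ(T₁⁴ − T₂⁴) / (1/ε₁ + 1/ε₂ − 1).
1/ε₁ + 1/ε₂ − 1 = 1/0.35 + 1/0.61 − 1 = 3.496.
T₁⁴ − T₂⁴ = 1.35×10^12 − 1.83×10^10 = 1.33×10^12 K⁴.
q = 5.67×10⁻⁸ × 1.33×10^12 / 3.496 = 21500 W/m².

q ≈ 21500 W/m²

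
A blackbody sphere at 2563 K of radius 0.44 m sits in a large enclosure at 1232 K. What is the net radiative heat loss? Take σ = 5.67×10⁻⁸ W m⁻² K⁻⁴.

A = 4πr² = 4π × (0.44)² = 2.43 m².
Q = σA(T⁴ − T_s⁴). T⁴ − T_s⁴ = (2563)⁴ − (1232)⁴ = 4.32×10^13 − 2.30×10^12 = 4.08×10^13 K⁴.
Q = 5.67×10⁻⁸ × 2.43 × 4.08×10^13 = 5.63×10^6 W.

Q ≈ 5.63×10^6 W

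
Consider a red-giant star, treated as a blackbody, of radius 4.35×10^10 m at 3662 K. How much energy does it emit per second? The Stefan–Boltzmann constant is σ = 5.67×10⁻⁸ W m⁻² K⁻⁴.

P ≈ 2.42×10^29 W

A = 4πr² = 4π × (4.35×10^10)² = 2.38×10^22 m².
P = σAT⁴ = 5.67×10⁻⁸ × 2.38×10^22 × (3662)⁴ = 5.67×10⁻⁸ × 2.38×10^22 × 1.80×10^14.
P = 2.42×10^29 W.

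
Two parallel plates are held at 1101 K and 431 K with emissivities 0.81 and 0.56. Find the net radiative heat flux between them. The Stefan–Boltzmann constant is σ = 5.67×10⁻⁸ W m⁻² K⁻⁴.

For two large parallel gray plates, q = σ(T₁⁴ − T₂⁴) / (1/ε₁ + 1/ε₂ − 1).
1/ε₁ + 1/ε₂ − 1 = 1/0.81 + 1/0.56 − 1 = 2.020.
T₁⁴ − T₂⁴ = 1.47×10^12 − 3.45×10^10 = 1.43×10^12 K⁴.
q = 5.67×10⁻⁸ × 1.43×10^12 / 2.020 = 40300 W/m².

q ≈ 40300 W/m²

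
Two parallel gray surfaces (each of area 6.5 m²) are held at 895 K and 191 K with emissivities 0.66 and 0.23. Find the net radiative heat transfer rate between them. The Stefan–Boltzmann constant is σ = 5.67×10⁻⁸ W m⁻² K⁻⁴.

For two large parallel gray plates, q = σ(T₁⁴ − T₂⁴) / (1/ε₁ + 1/ε₂ − 1).
1/ε₁ + 1/ε₂ − 1 = 1/0.66 + 1/0.23 − 1 = 4.863.
T₁⁴ − T₂⁴ = 6.42×10^11 − 1.33×10^9 = 6.40×10^11 K⁴.
q = 5.67×10⁻⁸ × 6.40×10^11 / 4.863 = 7470 W/m².
Q = q·A = 7470 × 6.5 = 48500 W.

Q ≈ 48500 W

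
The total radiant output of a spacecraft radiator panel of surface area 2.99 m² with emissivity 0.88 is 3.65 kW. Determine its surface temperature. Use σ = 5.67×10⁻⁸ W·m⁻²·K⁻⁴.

From P = εσAT⁴, T = (P / εσA)^(1/4) = (3650 / (0.88 × 5.67×10⁻⁸ × 2.99))^(1/4).
T = (2.45×10^10)^(1/4) = 395 K.

T ≈ 395 K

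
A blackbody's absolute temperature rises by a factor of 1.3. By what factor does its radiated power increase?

factor ≈ 2.86

P ∝ T⁴, so the power scales as (1.3)⁴ = 2.86.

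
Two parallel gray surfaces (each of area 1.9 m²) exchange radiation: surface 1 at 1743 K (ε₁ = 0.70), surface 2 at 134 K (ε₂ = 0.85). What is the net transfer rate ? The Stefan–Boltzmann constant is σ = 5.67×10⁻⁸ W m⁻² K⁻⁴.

For two large parallel gray plates, q = σ(T₁⁴ − T₂⁴) / (1/ε₁ + 1/ε₂ − 1).
1/ε₁ + 1/ε₂ − 1 = 1/0.70 + 1/0.85 − 1 = 1.605.
T₁⁴ − T₂⁴ = 9.23×10^12 − 3.22×10^8 = 9.23×10^12 K⁴.
q = 5.67×10⁻⁸ × 9.23×10^12 / 1.605 = 3.26×10^5 W/m².
Q = q·A = 3.26×10^5 × 1.9 = 6.19×10^5 W.

Q ≈ 6.19×10^5 W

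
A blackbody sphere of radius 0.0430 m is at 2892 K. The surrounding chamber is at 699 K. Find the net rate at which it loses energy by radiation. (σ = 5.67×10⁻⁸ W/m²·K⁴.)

Q ≈ 91800 W

A = 4πr² = 4π × (0.0430)² = 0.0232 m².
Q = σA(T⁴ − T_s⁴). T⁴ − T_s⁴ = (2892)⁴ − (699)⁴ = 7.00×10^13 − 2.39×10^11 = 6.97×10^13 K⁴.
Q = 5.67×10⁻⁸ × 0.0232 × 6.97×10^13 = 91800 W.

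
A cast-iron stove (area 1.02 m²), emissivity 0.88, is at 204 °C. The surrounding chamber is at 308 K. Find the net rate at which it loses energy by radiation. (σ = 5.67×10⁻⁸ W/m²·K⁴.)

Q ≈ 2180 W

Convert: 204 °C = 477 K.
Q = εσA(T⁴ − T_s⁴). T⁴ − T_s⁴ = (477)⁴ − (308)⁴ = 5.18×10^10 − 9.00×10^9 = 4.28×10^10 K⁴.
Q = 0.88 × 5.67×10⁻⁸ × 1.02 × 4.28×10^10 = 2180 W.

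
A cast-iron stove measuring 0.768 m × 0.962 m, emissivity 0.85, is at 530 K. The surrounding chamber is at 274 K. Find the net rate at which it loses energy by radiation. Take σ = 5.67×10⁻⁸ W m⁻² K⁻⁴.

A = 0.768 × 0.962 = 0.739 m².
Q = εσA(T⁴ − T_s⁴). T⁴ − T_s⁴ = (530)⁴ − (274)⁴ = 7.89×10^10 − 5.64×10^9 = 7.33×10^10 K⁴.
Q = 0.85 × 5.67×10⁻⁸ × 0.739 × 7.33×10^10 = 2610 W.

Q ≈ 2610 W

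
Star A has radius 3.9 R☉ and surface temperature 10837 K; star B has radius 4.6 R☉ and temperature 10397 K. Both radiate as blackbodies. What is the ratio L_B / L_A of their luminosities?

L_B/L_A ≈ 1.18

L = 4πR²σT⁴ ∝ R²T⁴, so L_B/L_A = (4.6/3.9)² × (10397/10837)⁴ = 1.39 × 0.847 = 1.18.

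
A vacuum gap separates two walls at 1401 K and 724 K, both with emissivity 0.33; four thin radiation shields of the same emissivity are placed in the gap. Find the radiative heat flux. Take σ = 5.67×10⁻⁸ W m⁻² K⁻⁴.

q ≈ 8020 W/m²

Each of the 5 gaps contributes resistance (2/ε − 1) = 2/0.33 − 1 = 5.061; total = 25.30.
q = σ(T₁⁴ − T₂⁴) / 25.30 = 5.67×10⁻⁸ × 3.58×10^12 / 25.30 = 8020 W/m².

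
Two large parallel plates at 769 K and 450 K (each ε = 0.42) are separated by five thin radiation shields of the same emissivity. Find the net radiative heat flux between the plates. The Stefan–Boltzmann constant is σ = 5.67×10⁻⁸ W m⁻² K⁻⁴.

q ≈ 775 W/m²

Each of the 6 gaps contributes resistance (2/ε − 1) = 2/0.42 − 1 = 3.762; total = 22.57.
q = σ(T₁⁴ − T₂⁴) / 22.57 = 5.67×10⁻⁸ × 3.09×10^11 / 22.57 = 775 W/m².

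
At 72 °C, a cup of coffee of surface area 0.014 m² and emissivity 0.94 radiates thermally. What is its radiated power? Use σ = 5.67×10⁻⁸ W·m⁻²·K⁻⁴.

P ≈ 10.6 W

72 °C = 345 K.
P = εσAT⁴ = 0.94 × 5.67×10⁻⁸ × 0.0140 × (345)⁴ = 0.94 × 5.67×10⁻⁸ × 0.0140 × 1.42×10^10.
P = 10.6 W.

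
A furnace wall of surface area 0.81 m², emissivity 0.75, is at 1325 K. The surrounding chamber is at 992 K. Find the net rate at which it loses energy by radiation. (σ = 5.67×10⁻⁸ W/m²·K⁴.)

Q ≈ 72800 W

Q = εσA(T⁴ − T_s⁴). T⁴ − T_s⁴ = (1325)⁴ − (992)⁴ = 3.08×10^12 − 9.68×10^11 = 2.11×10^12 K⁴.
Q = 0.75 × 5.67×10⁻⁸ × 0.810 × 2.11×10^12 = 72800 W.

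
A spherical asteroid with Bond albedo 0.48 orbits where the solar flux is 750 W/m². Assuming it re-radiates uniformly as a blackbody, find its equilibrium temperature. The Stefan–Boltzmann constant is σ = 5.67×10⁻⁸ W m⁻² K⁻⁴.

T ≈ 204 K

Power absorbed = (1−a)S·πR²; power emitted = 4πR²σT⁴. Equating and cancelling πR²:
T = ((1−a)S / 4σ)^(1/4) = (390 / (4 × 5.67×10⁻⁸))^(1/4) = (1.72×10^9)^(1/4).
T = 204 K.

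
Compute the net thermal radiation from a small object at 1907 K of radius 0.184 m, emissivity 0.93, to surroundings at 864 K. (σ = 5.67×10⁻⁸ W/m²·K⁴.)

Q ≈ 2.84×10^5 W

A = 4πr² = 4π × (0.184)² = 0.425 m².
Q = εσA(T⁴ − T_s⁴). T⁴ − T_s⁴ = (1907)⁴ − (864)⁴ = 1.32×10^13 − 5.57×10^11 = 1.27×10^13 K⁴.
Q = 0.93 × 5.67×10⁻⁸ × 0.425 × 1.27×10^13 = 2.84×10^5 W.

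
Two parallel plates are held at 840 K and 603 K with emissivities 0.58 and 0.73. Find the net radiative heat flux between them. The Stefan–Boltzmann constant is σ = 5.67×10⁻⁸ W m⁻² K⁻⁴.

For two large parallel gray plates, q = σ(T₁⁴ − T₂⁴) / (1/ε₁ + 1/ε₂ − 1).
1/ε₁ + 1/ε₂ − 1 = 1/0.58 + 1/0.73 − 1 = 2.094.
T₁⁴ − T₂⁴ = 4.98×10^11 − 1.32×10^11 = 3.66×10^11 K⁴.
q = 5.67×10⁻⁸ × 3.66×10^11 / 2.094 = 9900 W/m².

q ≈ 9900 W/m²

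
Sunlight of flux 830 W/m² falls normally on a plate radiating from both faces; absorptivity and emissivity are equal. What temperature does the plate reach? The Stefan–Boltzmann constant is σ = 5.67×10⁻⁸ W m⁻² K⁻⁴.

T ≈ 292 K

Absorbed flux αS = emitted flux 2εσT⁴ per unit area; with α = ε this gives T = (S/2σ)^(1/4).
T = (830 / (2 × 5.67×10⁻⁸))^(1/4) = (7.32×10^9)^(1/4).
T = 292 K.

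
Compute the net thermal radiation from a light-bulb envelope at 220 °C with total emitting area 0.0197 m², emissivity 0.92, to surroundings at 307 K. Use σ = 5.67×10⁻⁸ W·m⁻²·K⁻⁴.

Q ≈ 51.6 W

Convert: 220 °C = 493 K.
Q = εσA(T⁴ − T_s⁴). T⁴ − T_s⁴ = (493)⁴ − (307)⁴ = 5.91×10^10 − 8.88×10^9 = 5.02×10^10 K⁴.
Q = 0.92 × 5.67×10⁻⁸ × 0.0197 × 5.02×10^10 = 51.6 W.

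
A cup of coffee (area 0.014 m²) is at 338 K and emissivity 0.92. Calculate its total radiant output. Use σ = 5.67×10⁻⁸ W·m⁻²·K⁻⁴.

P ≈ 9.53 W

Stefan–Boltzmann: P = εσAT⁴ = 0.92 × 5.67×10⁻⁸ × 0.0140 × (338)⁴ = 0.92 × 5.67×10⁻⁸ × 0.0140 × 1.31×10^10.
P = 9.53 W.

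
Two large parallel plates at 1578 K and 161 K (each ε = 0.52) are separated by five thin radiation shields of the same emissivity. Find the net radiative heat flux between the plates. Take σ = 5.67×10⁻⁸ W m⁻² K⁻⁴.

Each of the 6 gaps contributes resistance (2/ε − 1) = 2/0.52 − 1 = 2.846; total = 17.08.
q = σ(T₁⁴ − T₂⁴) / 17.08 = 5.67×10⁻⁸ × 6.20×10^12 / 17.08 = 20600 W/m².

q ≈ 20600 W/m²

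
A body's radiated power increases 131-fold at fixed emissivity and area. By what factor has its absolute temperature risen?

factor ≈ 3.38

P ∝ T⁴ ⇒ T ∝ P^(1/4), so T scales by (131)^(1/4) = 3.38.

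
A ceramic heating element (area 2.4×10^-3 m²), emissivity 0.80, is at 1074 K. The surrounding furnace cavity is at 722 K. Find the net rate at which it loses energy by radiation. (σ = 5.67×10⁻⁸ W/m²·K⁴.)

Q = εσA(T⁴ − T_s⁴). T⁴ − T_s⁴ = (1074)⁴ − (722)⁴ = 1.33×10^12 − 2.72×10^11 = 1.06×10^12 K⁴.
Q = 0.80 × 5.67×10⁻⁸ × 2.40×10^-3 × 1.06×10^12 = 115 W.

Q ≈ 115 W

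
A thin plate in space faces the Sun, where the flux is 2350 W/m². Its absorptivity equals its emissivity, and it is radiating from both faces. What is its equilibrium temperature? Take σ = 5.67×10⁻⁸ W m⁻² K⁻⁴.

Absorbed flux αS = emitted flux 2εσT⁴ per unit area; with α = ε this gives T = (S/2σ)^(1/4).
T = (2350 / (2 × 5.67×10⁻⁸))^(1/4) = (2.07×10^10)^(1/4).
T = 379 K.

T ≈ 379 K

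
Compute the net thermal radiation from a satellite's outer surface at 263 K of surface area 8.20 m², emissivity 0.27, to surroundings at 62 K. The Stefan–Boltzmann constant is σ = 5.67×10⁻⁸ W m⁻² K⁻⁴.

Q ≈ 599 W

Q = εσA(T⁴ − T_s⁴). T⁴ − T_s⁴ = (263)⁴ − (62)⁴ = 4.78×10^9 − 1.48×10^7 = 4.77×10^9 K⁴.
Q = 0.27 × 5.67×10⁻⁸ × 8.20 × 4.77×10^9 = 599 W.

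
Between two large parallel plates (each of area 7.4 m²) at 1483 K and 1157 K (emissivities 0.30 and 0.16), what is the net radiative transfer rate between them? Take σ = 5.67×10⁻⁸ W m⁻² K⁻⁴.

Q ≈ 1.49×10^5 W

For two large parallel gray plates, q = σ(T₁⁴ − T₂⁴) / (1/ε₁ + 1/ε₂ − 1).
1/ε₁ + 1/ε₂ − 1 = 1/0.30 + 1/0.16 − 1 = 8.583.
T₁⁴ − T₂⁴ = 4.84×10^12 − 1.79×10^12 = 3.04×10^12 K⁴.
q = 5.67×10⁻⁸ × 3.04×10^12 / 8.583 = 20100 W/m².
Q = q·A = 20100 × 7.4 = 1.49×10^5 W.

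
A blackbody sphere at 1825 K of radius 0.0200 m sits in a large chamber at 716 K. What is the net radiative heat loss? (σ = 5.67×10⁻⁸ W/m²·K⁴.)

Q ≈ 3090 W

A = 4πr² = 4π × (0.0200)² = 5.03×10^-3 m².
Q = σA(T⁴ − T_s⁴). T⁴ − T_s⁴ = (1825)⁴ − (716)⁴ = 1.11×10^13 − 2.63×10^11 = 1.08×10^13 K⁴.
Q = 5.67×10⁻⁸ × 5.03×10^-3 × 1.08×10^13 = 3090 W.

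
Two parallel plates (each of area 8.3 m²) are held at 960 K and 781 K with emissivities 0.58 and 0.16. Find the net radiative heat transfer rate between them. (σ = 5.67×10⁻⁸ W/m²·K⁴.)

Q ≈ 32200 W

For two large parallel gray plates, q = σ(T₁⁴ − T₂⁴) / (1/ε₁ + 1/ε₂ − 1).
1/ε₁ + 1/ε₂ − 1 = 1/0.58 + 1/0.16 − 1 = 6.974.
T₁⁴ − T₂⁴ = 8.49×10^11 − 3.72×10^11 = 4.77×10^11 K⁴.
q = 5.67×10⁻⁸ × 4.77×10^11 / 6.974 = 3880 W/m².
Q = q·A = 3880 × 8.3 = 32200 W.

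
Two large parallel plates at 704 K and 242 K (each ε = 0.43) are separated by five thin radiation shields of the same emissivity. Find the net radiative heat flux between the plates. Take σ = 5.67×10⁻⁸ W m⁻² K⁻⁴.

Each of the 6 gaps contributes resistance (2/ε − 1) = 2/0.43 − 1 = 3.651; total = 21.91.
q = σ(T₁⁴ − T₂⁴) / 21.91 = 5.67×10⁻⁸ × 2.42×10^11 / 21.91 = 627 W/m².

q ≈ 627 W/m²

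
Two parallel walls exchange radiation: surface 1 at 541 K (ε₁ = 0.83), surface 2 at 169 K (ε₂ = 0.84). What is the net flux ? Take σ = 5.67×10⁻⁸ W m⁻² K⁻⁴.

For two large parallel gray plates, q = σ(T₁⁴ − T₂⁴) / (1/ε₁ + 1/ε₂ − 1).
1/ε₁ + 1/ε₂ − 1 = 1/0.83 + 1/0.84 − 1 = 1.395.
T₁⁴ − T₂⁴ = 8.57×10^10 − 8.16×10^8 = 8.48×10^10 K⁴.
q = 5.67×10⁻⁸ × 8.48×10^10 / 1.395 = 3450 W/m².

q ≈ 3450 W/m²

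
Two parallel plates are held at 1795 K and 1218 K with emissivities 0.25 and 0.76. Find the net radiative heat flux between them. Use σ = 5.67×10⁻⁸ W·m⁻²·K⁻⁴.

For two large parallel gray plates, q = σ(T₁⁴ − T₂⁴) / (1/ε₁ + 1/ε₂ − 1).
1/ε₁ + 1/ε₂ − 1 = 1/0.25 + 1/0.76 − 1 = 4.316.
T₁⁴ − T₂⁴ = 1.04×10^13 − 2.20×10^12 = 8.18×10^12 K⁴.
q = 5.67×10⁻⁸ × 8.18×10^12 / 4.316 = 1.07×10^5 W/m².

q ≈ 1.07×10^5 W/m²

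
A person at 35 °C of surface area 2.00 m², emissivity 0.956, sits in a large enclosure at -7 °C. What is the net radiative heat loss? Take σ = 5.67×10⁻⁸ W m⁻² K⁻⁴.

Convert: 35 °C = 308 K; -7 °C = 266 K.
Q = εσA(T⁴ − T_s⁴). T⁴ − T_s⁴ = (308)⁴ − (266)⁴ = 9.00×10^9 − 5.01×10^9 = 3.99×10^9 K⁴.
Q = 0.956 × 5.67×10⁻⁸ × 2.00 × 3.99×10^9 = 433 W.

Q ≈ 433 W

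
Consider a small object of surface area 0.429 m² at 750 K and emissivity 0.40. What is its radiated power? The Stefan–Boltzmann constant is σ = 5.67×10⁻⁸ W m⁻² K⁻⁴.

Stefan–Boltzmann: P = εσAT⁴ = 0.40 × 5.67×10⁻⁸ × 0.429 × (750)⁴ = 0.40 × 5.67×10⁻⁸ × 0.429 × 3.16×10^11.
P = 3080 W.

P ≈ 3080 W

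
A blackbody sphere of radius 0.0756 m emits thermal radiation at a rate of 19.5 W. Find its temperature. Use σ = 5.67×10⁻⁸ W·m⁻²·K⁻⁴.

A = 4πr² = 4π × (0.0756)² = 0.0718 m².
From P = σAT⁴, T = (P / σA)^(1/4) = (19.5 / (5.67×10⁻⁸ × 0.0718))^(1/4).
T = (4.79×10^9)^(1/4) = 263 K.

T ≈ 263 K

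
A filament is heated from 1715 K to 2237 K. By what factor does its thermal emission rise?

P ∝ T⁴, so the ratio is (2237/1715)⁴ = (1.304)⁴ = 2.89.

ratio ≈ 2.89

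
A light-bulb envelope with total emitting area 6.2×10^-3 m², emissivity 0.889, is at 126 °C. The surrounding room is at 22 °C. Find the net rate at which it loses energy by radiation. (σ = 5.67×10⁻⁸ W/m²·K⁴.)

Q ≈ 5.55 W

Convert: 126 °C = 399 K; 22 °C = 295 K.
Q = εσA(T⁴ − T_s⁴). T⁴ − T_s⁴ = (399)⁴ − (295)⁴ = 2.53×10^10 − 7.57×10^9 = 1.78×10^10 K⁴.
Q = 0.889 × 5.67×10⁻⁸ × 6.20×10^-3 × 1.78×10^10 = 5.55 W.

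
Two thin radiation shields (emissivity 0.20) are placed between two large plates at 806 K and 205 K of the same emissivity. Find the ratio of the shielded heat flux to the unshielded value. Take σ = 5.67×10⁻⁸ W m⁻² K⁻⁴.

With N identical shields there are N+1 = 3 gaps in series, each with the same radiative resistance, so the flux falls to 1/(N+1) of its unshielded value.

ratio ≈ 0.333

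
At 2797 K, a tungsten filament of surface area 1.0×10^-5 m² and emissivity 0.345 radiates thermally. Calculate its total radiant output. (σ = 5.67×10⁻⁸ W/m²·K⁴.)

Stefan–Boltzmann: P = εσAT⁴ = 0.345 × 5.67×10⁻⁸ × 1.00×10^-5 × (2797)⁴ = 0.345 × 5.67×10⁻⁸ × 1.00×10^-5 × 6.12×10^13.
P = 12.0 W.

P ≈ 12.0 W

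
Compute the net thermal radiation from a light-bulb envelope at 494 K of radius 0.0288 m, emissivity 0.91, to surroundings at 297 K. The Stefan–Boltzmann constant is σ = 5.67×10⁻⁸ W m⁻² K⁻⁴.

A = 4πr² = 4π × (0.0288)² = 0.0104 m².
Q = εσA(T⁴ − T_s⁴). T⁴ − T_s⁴ = (494)⁴ − (297)⁴ = 5.96×10^10 − 7.78×10^9 = 5.18×10^10 K⁴.
Q = 0.91 × 5.67×10⁻⁸ × 0.0104 × 5.18×10^10 = 27.8 W.

Q ≈ 27.8 W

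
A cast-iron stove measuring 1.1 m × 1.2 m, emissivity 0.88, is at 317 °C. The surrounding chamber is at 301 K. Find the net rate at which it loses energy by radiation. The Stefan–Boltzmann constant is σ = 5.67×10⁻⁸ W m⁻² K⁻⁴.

Q ≈ 7440 W

A = 1.1 × 1.2 = 1.32 m².
Convert: 317 °C = 590 K.
Q = εσA(T⁴ − T_s⁴). T⁴ − T_s⁴ = (590)⁴ − (301)⁴ = 1.21×10^11 − 8.21×10^9 = 1.13×10^11 K⁴.
Q = 0.88 × 5.67×10⁻⁸ × 1.32 × 1.13×10^11 = 7440 W.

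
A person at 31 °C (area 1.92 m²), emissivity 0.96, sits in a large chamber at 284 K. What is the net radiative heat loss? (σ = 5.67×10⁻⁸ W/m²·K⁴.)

Convert: 31 °C = 304 K.
Q = εσA(T⁴ − T_s⁴). T⁴ − T_s⁴ = (304)⁴ − (284)⁴ = 8.54×10^9 − 6.51×10^9 = 2.04×10^9 K⁴.
Q = 0.96 × 5.67×10⁻⁸ × 1.92 × 2.04×10^9 = 213 W.

Q ≈ 213 W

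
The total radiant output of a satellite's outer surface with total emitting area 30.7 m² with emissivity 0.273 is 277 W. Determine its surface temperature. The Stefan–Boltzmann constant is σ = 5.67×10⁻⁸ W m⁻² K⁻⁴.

T ≈ 155 K

From P = εσAT⁴, T = (P / εσA)^(1/4) = (277 / (0.273 × 5.67×10⁻⁸ × 30.7))^(1/4).
T = (5.83×10^8)^(1/4) = 155 K.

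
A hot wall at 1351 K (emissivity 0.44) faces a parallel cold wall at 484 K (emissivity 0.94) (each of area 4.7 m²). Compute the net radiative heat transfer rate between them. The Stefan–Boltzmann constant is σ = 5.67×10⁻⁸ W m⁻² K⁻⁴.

For two large parallel gray plates, q = σ(T₁⁴ − T₂⁴) / (1/ε₁ + 1/ε₂ − 1).
1/ε₁ + 1/ε₂ − 1 = 1/0.44 + 1/0.94 − 1 = 2.337.
T₁⁴ − T₂⁴ = 3.33×10^12 − 5.49×10^10 = 3.28×10^12 K⁴.
q = 5.67×10⁻⁸ × 3.28×10^12 / 2.337 = 79500 W/m².
Q = q·A = 79500 × 4.7 = 3.74×10^5 W.

Q ≈ 3.74×10^5 W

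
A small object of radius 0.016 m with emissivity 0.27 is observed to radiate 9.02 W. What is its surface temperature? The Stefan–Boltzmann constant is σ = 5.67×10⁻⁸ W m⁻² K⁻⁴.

T ≈ 654 K

A = 4πr² = 4π × (0.016)² = 3.22×10^-3 m².
From P = εσAT⁴, T = (P / εσA)^(1/4) = (9.02 / (0.27 × 5.67×10⁻⁸ × 3.22×10^-3))^(1/4).
T = (1.83×10^11)^(1/4) = 654 K.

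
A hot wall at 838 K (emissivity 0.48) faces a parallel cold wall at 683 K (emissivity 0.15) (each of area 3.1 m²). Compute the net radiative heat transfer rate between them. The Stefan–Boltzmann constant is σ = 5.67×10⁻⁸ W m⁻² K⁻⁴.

Q ≈ 6250 W

For two large parallel gray plates, q = σ(T₁⁴ − T₂⁴) / (1/ε₁ + 1/ε₂ − 1).
1/ε₁ + 1/ε₂ − 1 = 1/0.48 + 1/0.15 − 1 = 7.750.
T₁⁴ − T₂⁴ = 4.93×10^11 − 2.18×10^11 = 2.76×10^11 K⁴.
q = 5.67×10⁻⁸ × 2.76×10^11 / 7.750 = 2020 W/m².
Q = q·A = 2020 × 3.1 = 6250 W.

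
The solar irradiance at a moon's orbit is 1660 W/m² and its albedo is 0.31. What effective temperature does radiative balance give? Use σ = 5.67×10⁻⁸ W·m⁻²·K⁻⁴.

Power absorbed = (1−a)S·πR²; power emitted = 4πR²σT⁴. Equating and cancelling πR²:
T = ((1−a)S / 4σ)^(1/4) = (1150 / (4 × 5.67×10⁻⁸))^(1/4) = (5.05×10^9)^(1/4).
T = 267 K.

T ≈ 267 K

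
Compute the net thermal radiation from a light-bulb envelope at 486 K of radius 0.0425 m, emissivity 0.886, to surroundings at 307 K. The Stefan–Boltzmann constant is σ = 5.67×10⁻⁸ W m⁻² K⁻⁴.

Q ≈ 53.5 W

A = 4πr² = 4π × (0.0425)² = 0.0227 m².
Q = εσA(T⁴ − T_s⁴). T⁴ − T_s⁴ = (486)⁴ − (307)⁴ = 5.58×10^10 − 8.88×10^9 = 4.69×10^10 K⁴.
Q = 0.886 × 5.67×10⁻⁸ × 0.0227 × 4.69×10^10 = 53.5 W.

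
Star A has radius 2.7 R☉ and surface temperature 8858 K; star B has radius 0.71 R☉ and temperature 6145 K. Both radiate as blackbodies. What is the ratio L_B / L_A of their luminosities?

L = 4πR²σT⁴ ∝ R²T⁴, so L_B/L_A = (0.71/2.7)² × (6145/8858)⁴ = 0.0691 × 0.232 = 0.0160.

L_B/L_A ≈ 0.0160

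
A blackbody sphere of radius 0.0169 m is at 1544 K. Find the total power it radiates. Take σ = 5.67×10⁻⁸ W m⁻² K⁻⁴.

A = 4πr² = 4π × (0.0169)² = 3.59×10^-3 m².
P = σAT⁴ = 5.67×10⁻⁸ × 3.59×10^-3 × (1544)⁴ = 5.67×10⁻⁸ × 3.59×10^-3 × 5.68×10^12.
P = 1160 W.

P ≈ 1160 W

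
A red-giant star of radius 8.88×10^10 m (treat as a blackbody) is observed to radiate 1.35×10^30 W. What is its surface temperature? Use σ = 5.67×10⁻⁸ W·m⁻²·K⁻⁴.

T ≈ 3940 K

A = 4πr² = 4π × (8.88×10^10)² = 9.91×10^22 m².
From P = σAT⁴, T = (P / σA)^(1/4) = (1.35×10^30 / (5.67×10⁻⁸ × 9.91×10^22))^(1/4).
T = (2.40×10^14)^(1/4) = 3940 K.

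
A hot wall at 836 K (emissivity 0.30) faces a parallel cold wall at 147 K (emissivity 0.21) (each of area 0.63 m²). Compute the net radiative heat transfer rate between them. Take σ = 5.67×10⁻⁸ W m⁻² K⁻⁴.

Q ≈ 2460 W

For two large parallel gray plates, q = σ(T₁⁴ − T₂⁴) / (1/ε₁ + 1/ε₂ − 1).
1/ε₁ + 1/ε₂ − 1 = 1/0.30 + 1/0.21 − 1 = 7.095.
T₁⁴ − T₂⁴ = 4.88×10^11 − 4.67×10^8 = 4.88×10^11 K⁴.
q = 5.67×10⁻⁸ × 4.88×10^11 / 7.095 = 3900 W/m².
Q = q·A = 3900 × 0.63 = 2460 W.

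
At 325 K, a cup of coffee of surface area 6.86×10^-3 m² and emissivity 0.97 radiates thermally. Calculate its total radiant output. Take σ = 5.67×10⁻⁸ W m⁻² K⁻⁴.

Stefan–Boltzmann: P = εσAT⁴ = 0.97 × 5.67×10⁻⁸ × 6.86×10^-3 × (325)⁴ = 0.97 × 5.67×10⁻⁸ × 6.86×10^-3 × 1.12×10^10.
P = 4.21 W.

P ≈ 4.21 W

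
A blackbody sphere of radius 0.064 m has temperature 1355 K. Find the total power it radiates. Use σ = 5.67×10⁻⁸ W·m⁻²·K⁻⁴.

P ≈ 9840 W

A = 4πr² = 4π × (0.064)² = 0.0515 m².
P = σAT⁴ = 5.67×10⁻⁸ × 0.0515 × (1355)⁴ = 5.67×10⁻⁸ × 0.0515 × 3.37×10^12.
P = 9840 W.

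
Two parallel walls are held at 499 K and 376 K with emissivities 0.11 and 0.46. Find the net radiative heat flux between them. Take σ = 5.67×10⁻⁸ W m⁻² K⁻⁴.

q ≈ 232 W/m²

For two large parallel gray plates, q = σ(T₁⁴ − T₂⁴) / (1/ε₁ + 1/ε₂ − 1).
1/ε₁ + 1/ε₂ − 1 = 1/0.11 + 1/0.46 − 1 = 10.26.
T₁⁴ − T₂⁴ = 6.20×10^10 − 2.00×10^10 = 4.20×10^10 K⁴.
q = 5.67×10⁻⁸ × 4.20×10^10 / 10.26 = 232 W/m².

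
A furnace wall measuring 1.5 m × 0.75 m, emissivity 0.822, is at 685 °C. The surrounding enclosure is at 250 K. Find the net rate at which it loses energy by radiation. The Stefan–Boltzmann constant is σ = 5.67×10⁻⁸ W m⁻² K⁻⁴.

Q ≈ 44000 W

A = 1.5 × 0.75 = 1.12 m².
Convert: 685 °C = 958 K.
Q = εσA(T⁴ − T_s⁴). T⁴ − T_s⁴ = (958)⁴ − (250)⁴ = 8.42×10^11 − 3.91×10^9 = 8.38×10^11 K⁴.
Q = 0.822 × 5.67×10⁻⁸ × 1.12 × 8.38×10^11 = 44000 W.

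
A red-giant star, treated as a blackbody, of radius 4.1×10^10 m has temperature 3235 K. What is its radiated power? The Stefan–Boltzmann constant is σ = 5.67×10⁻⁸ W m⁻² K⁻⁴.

A = 4πr² = 4π × (4.1×10^10)² = 2.11×10^22 m².
P = σAT⁴ = 5.67×10⁻⁸ × 2.11×10^22 × (3235)⁴ = 5.67×10⁻⁸ × 2.11×10^22 × 1.10×10^14.
P = 1.31×10^29 W.

P ≈ 1.31×10^29 W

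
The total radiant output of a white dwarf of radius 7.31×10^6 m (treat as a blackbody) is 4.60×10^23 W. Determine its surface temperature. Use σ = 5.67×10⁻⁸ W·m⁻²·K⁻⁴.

A = 4πr² = 4π × (7.31×10^6)² = 6.71×10^14 m².
From P = σAT⁴, T = (P / σA)^(1/4) = (4.60×10^23 / (5.67×10⁻⁸ × 6.71×10^14))^(1/4).
T = (1.21×10^16)^(1/4) = 10500 K.

T ≈ 10500 K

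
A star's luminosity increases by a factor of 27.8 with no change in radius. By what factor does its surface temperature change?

factor ≈ 2.30

P ∝ T⁴ ⇒ T ∝ P^(1/4), so T scales by (27.8)^(1/4) = 2.30.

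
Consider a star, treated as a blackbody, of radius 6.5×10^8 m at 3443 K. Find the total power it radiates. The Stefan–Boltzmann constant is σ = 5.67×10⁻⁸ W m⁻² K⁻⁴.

A = 4πr² = 4π × (6.5×10^8)² = 5.31×10^18 m².
P = σAT⁴ = 5.67×10⁻⁸ × 5.31×10^18 × (3443)⁴ = 5.67×10⁻⁸ × 5.31×10^18 × 1.41×10^14.
P = 4.23×10^25 W.

P ≈ 4.23×10^25 W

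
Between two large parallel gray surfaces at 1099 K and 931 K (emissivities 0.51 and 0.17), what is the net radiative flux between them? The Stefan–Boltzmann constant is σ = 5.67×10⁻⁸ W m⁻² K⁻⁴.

For two large parallel gray plates, q = σ(T₁⁴ − T₂⁴) / (1/ε₁ + 1/ε₂ − 1).
1/ε₁ + 1/ε₂ − 1 = 1/0.51 + 1/0.17 − 1 = 6.843.
T₁⁴ − T₂⁴ = 1.46×10^12 − 7.51×10^11 = 7.08×10^11 K⁴.
q = 5.67×10⁻⁸ × 7.08×10^11 / 6.843 = 5860 W/m².

q ≈ 5860 W/m²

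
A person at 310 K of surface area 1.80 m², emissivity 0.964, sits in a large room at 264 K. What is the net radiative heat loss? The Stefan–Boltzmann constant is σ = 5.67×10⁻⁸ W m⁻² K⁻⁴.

Q ≈ 431 W

Q = εσA(T⁴ − T_s⁴). T⁴ − T_s⁴ = (310)⁴ − (264)⁴ = 9.24×10^9 − 4.86×10^9 = 4.38×10^9 K⁴.
Q = 0.964 × 5.67×10⁻⁸ × 1.80 × 4.38×10^9 = 431 W.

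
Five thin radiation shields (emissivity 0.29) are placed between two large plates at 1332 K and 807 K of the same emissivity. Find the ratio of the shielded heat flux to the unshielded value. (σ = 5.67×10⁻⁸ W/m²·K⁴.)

With N identical shields there are N+1 = 6 gaps in series, each with the same radiative resistance, so the flux falls to 1/(N+1) of its unshielded value.

ratio ≈ 0.167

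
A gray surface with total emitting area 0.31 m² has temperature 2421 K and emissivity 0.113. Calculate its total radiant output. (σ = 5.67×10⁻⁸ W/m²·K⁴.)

P ≈ 68200 W

Stefan–Boltzmann: P = εσAT⁴ = 0.113 × 5.67×10⁻⁸ × 0.310 × (2421)⁴ = 0.113 × 5.67×10⁻⁸ × 0.310 × 3.44×10^13.
P = 68200 W.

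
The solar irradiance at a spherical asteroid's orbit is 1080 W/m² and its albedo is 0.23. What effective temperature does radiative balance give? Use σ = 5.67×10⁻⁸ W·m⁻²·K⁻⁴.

T ≈ 246 K

Power absorbed = (1−a)S·πR²; power emitted = 4πR²σT⁴. Equating and cancelling πR²:
T = ((1−a)S / 4σ)^(1/4) = (832 / (4 × 5.67×10⁻⁸))^(1/4) = (3.67×10^9)^(1/4).
T = 246 K.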